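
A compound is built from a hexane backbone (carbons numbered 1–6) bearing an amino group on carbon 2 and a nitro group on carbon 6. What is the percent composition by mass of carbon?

49.30%

Atom tally by fragment:
  CH3 → C:1 H:3
  CH(NH2) → C:1 H:3 N:1
  CH2 → C:1 H:2
  CH2 → C:1 H:2
  CH2 → C:1 H:2
  CH2NO2 → C:1 H:2 N:1 O:2
Element totals:
  C: 6
  H: 14
  N: 2
  O: 2
Molecular formula: C6H14N2O2.
Molar mass = 146.190 g/mol.
Mass from C: 6 × 12.011 = 72.066 g/mol.
%C = 72.066 / 146.190 × 100 = 49.30%.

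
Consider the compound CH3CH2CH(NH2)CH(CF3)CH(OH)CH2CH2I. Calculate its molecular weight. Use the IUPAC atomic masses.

325.11 g/mol

Element totals:
  C: 8
  H: 15
  F: 3
  I: 1
  N: 1
  O: 1
Molecular formula: C8H15F3INO.
  M = 8(12.011) + 15(1.008) + 3(18.998) + 126.904 + 14.007 + 15.999
    = 96.088 + 15.120 + 56.994 + 126.904 + 14.007 + 15.999 = 325.112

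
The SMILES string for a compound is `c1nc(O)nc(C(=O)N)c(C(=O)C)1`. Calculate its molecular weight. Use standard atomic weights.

181.15 g/mol

Atom tally by fragment:
  pyrimidine ring core → C:4 H:4 N:2
  (− 3 ring H displaced by substituents)
  + OH → O:1 H:1
  + CONH2 → C:1 H:2 O:1 N:1
  + COCH3 → C:2 H:3 O:1
Element totals:
  C: 7
  H: 7
  N: 3
  O: 3
Molecular formula: C7H7N3O3.
  M = 7(12.011) + 7(1.008) + 3(14.007) + 3(15.999)
    = 84.077 + 7.056 + 42.021 + 47.997 = 181.151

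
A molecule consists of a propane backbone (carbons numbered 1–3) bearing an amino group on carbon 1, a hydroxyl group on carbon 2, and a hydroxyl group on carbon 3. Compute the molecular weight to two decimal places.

Atom tally by fragment:
  H2NCH2 → C:1 H:4 N:1
  CH(OH) → C:1 H:2 O:1
  CH2OH → C:1 H:3 O:1
Element totals:
  C: 3
  H: 9
  N: 1
  O: 2
Molecular formula: C3H9NO2.
  M = 3(12.011) + 9(1.008) + 14.007 + 2(15.999)
    = 36.033 + 9.072 + 14.007 + 31.998 = 91.110

91.11 g/mol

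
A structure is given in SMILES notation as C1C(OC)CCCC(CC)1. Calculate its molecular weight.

Atom tally by fragment:
  cyclohexane ring core → C:6 H:12
  (− 2 ring H displaced by substituents)
  + OCH3 → C:1 H:3 O:1
  + C2H5 → C:2 H:5
Element totals:
  C: 9
  H: 18
  O: 1
Molecular formula: C9H18O.
  M = 9(12.011) + 18(1.008) + 15.999
    = 108.099 + 18.144 + 15.999 = 142.242

142.24 g/mol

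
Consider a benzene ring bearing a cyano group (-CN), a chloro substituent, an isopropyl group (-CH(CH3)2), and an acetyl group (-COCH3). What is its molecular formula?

Atom tally by fragment:
  benzene ring core → C:6 H:6
  (− 4 ring H displaced by substituents)
  + CN → C:1 N:1
  + Cl → Cl:1
  + CH(CH3)2 → C:3 H:7
  + COCH3 → C:2 H:3 O:1
Element totals:
  C: 12
  H: 12
  Cl: 1
  N: 1
  O: 1

C12H12ClNO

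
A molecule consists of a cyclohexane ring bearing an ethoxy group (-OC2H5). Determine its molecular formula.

Atom tally by fragment:
  cyclohexane ring core → C:6 H:12
  (− 1 ring H displaced by substituents)
  + OC2H5 → C:2 H:5 O:1
Element totals:
  C: 8
  H: 16
  O: 1

C8H16O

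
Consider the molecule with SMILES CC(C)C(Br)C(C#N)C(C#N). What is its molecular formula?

C8H11BrN2

Atom tally by fragment:
  CH3 → C:1 H:3
  CH(CH3) → C:2 H:4
  CH(Br) → C:1 H:1 Br:1
  CH(CN) → C:2 H:1 N:1
  CH2CN → C:2 H:2 N:1
Element totals:
  C: 8
  H: 11
  Br: 1
  N: 2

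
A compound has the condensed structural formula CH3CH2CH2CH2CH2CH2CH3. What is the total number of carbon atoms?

Element totals:
  C: 7
  H: 16

7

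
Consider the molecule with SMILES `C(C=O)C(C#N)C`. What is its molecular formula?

C5H7NO

Atom tally by fragment:
  OHCCH2 → C:2 H:3 O:1
  CH(CN) → C:2 H:1 N:1
  CH3 → C:1 H:3
Element totals:
  C: 5
  H: 7
  N: 1
  O: 1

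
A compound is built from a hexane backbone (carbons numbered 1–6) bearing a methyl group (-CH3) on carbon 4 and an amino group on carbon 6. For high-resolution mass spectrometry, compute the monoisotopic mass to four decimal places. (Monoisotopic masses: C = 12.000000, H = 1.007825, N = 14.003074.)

115.1361

Atom tally by fragment:
  CH3 → C:1 H:3
  CH2 → C:1 H:2
  CH2 → C:1 H:2
  CH(CH3) → C:2 H:4
  CH2 → C:1 H:2
  CH2NH2 → C:1 H:4 N:1
Element totals:
  C: 7
  H: 17
  N: 1
Molecular formula: C7H17N.
  M = 7(12.0) + 17(1.007825) + 14.003074
    = 84.000000 + 17.133025 + 14.003074 = 115.136099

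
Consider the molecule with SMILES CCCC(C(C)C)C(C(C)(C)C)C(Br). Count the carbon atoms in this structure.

13

Atom tally by fragment:
  CH3 → C:1 H:3
  CH2 → C:1 H:2
  CH2 → C:1 H:2
  CH(CH(CH3)2) → C:4 H:8
  CH(C(CH3)3) → C:5 H:10
  CH2Br → C:1 H:2 Br:1
Element totals:
  C: 13
  H: 27
  Br: 1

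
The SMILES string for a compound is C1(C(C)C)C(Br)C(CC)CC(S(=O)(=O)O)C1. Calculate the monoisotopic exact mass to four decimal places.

312.0395

Atom tally by fragment:
  cyclohexane ring core → C:6 H:12
  (− 4 ring H displaced by substituents)
  + CH(CH3)2 → C:3 H:7
  + Br → Br:1
  + C2H5 → C:2 H:5
  + SO3H → S:1 O:3 H:1
Element totals:
  C: 11
  H: 21
  Br: 1
  O: 3
  S: 1
Molecular formula: C11H21BrO3S.
  M = 11(12.0) + 21(1.007825) + 78.918338 + 3(15.994915) + 31.972071
    = 132.000000 + 21.164325 + 78.918338 + 47.984745 + 31.972071 = 312.039479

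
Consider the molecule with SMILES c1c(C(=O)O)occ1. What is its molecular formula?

C5H4O3

Atom tally by fragment:
  furan ring core → C:4 H:4 O:1
  (− 1 ring H displaced by substituents)
  + COOH → C:1 H:1 O:2
Element totals:
  C: 5
  H: 4
  O: 3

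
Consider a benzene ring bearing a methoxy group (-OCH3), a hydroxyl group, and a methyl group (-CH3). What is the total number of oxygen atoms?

2

Atom tally by fragment:
  benzene ring core → C:6 H:6
  (− 3 ring H displaced by substituents)
  + OCH3 → C:1 H:3 O:1
  + OH → O:1 H:1
  + CH3 → C:1 H:3
Element totals:
  C: 8
  H: 10
  O: 2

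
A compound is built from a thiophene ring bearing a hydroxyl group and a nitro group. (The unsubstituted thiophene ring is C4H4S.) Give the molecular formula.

C4H3NO3S

Atom tally by fragment:
  thiophene ring core → C:4 H:4 S:1
  (− 2 ring H displaced by substituents)
  + OH → O:1 H:1
  + NO2 → N:1 O:2
Element totals:
  C: 4
  H: 3
  N: 1
  O: 3
  S: 1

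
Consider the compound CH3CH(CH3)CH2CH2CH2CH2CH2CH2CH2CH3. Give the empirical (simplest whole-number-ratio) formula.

Atom tally by fragment:
  CH3 → C:1 H:3
  CH(CH3) → C:2 H:4
  CH2 → C:1 H:2
  CH2 → C:1 H:2
  CH2 → C:1 H:2
  CH2 → C:1 H:2
  CH2 → C:1 H:2
  CH2 → C:1 H:2
  CH2 → C:1 H:2
  CH3 → C:1 H:3
Element totals:
  C: 11
  H: 24
Molecular formula: C11H24.
gcd of subscripts (11, 24) = 1, so the empirical formula equals the molecular formula.

C11H24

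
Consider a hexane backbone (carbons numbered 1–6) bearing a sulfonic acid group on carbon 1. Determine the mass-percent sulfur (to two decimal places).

19.29%

Atom tally by fragment:
  HO3SCH2 → C:1 H:3 S:1 O:3
  CH2 → C:1 H:2
  CH2 → C:1 H:2
  CH2 → C:1 H:2
  CH2 → C:1 H:2
  CH3 → C:1 H:3
Element totals:
  C: 6
  H: 14
  O: 3
  S: 1
Molecular formula: C6H14O3S.
Molar mass = 166.235 g/mol.
Mass from S: 1 × 32.06 = 32.060 g/mol.
%S = 32.060 / 166.235 × 100 = 19.29%.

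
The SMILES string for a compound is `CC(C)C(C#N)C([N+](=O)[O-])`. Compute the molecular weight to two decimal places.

Atom tally by fragment:
  CH3 → C:1 H:3
  CH(CH3) → C:2 H:4
  CH(CN) → C:2 H:1 N:1
  CH2NO2 → C:1 H:2 N:1 O:2
Element totals:
  C: 6
  H: 10
  N: 2
  O: 2
Molecular formula: C6H10N2O2.
  M = 6(12.011) + 10(1.008) + 2(14.007) + 2(15.999)
    = 72.066 + 10.080 + 28.014 + 31.998 = 142.158

142.16 g/mol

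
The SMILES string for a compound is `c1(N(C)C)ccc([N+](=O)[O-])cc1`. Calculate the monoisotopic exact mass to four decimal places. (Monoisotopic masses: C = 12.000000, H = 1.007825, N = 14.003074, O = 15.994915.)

Atom tally by fragment:
  benzene ring core → C:6 H:6
  (− 2 ring H displaced by substituents)
  + N(CH3)2 → N:1 C:2 H:6
  + NO2 → N:1 O:2
Element totals:
  C: 8
  H: 10
  N: 2
  O: 2
Molecular formula: C8H10N2O2.
  M = 8(12.0) + 10(1.007825) + 2(14.003074) + 2(15.994915)
    = 96.000000 + 10.078250 + 28.006148 + 31.989830 = 166.074228

166.0742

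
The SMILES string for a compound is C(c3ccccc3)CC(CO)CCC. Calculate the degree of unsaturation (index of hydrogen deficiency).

4

Atom tally by fragment:
  C6H5CH2 → C:7 H:7
  CH2 → C:1 H:2
  CH(CH2OH) → C:2 H:4 O:1
  CH2 → C:1 H:2
  CH2 → C:1 H:2
  CH3 → C:1 H:3
Element totals:
  C: 13
  H: 20
  O: 1
Molecular formula: C13H20O.
DoU = (2C + 2 + N − H − X) / 2 = (2·13 + 2 + 0 − 20 − 0) / 2 = 4.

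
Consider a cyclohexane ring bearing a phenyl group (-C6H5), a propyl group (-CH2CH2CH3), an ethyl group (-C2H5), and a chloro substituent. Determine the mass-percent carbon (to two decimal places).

77.10%

Atom tally by fragment:
  cyclohexane ring core → C:6 H:12
  (− 4 ring H displaced by substituents)
  + C6H5 → C:6 H:5
  + CH2CH2CH3 → C:3 H:7
  + C2H5 → C:2 H:5
  + Cl → Cl:1
Element totals:
  C: 17
  H: 25
  Cl: 1
Molecular formula: C17H25Cl.
Molar mass = 264.837 g/mol.
Mass from C: 17 × 12.011 = 204.187 g/mol.
%C = 204.187 / 264.837 × 100 = 77.10%.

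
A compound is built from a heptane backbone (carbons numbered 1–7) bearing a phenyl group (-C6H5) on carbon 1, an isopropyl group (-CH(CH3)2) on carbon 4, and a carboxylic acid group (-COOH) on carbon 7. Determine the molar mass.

Atom tally by fragment:
  C6H5CH2 → C:7 H:7
  CH2 → C:1 H:2
  CH2 → C:1 H:2
  CH(CH(CH3)2) → C:4 H:8
  CH2 → C:1 H:2
  CH2 → C:1 H:2
  CH2COOH → C:2 H:3 O:2
Element totals:
  C: 17
  H: 26
  O: 2
Molecular formula: C17H26O2.
  M = 17(12.011) + 26(1.008) + 2(15.999)
    = 204.187 + 26.208 + 31.998 = 262.393

262.39 g/mol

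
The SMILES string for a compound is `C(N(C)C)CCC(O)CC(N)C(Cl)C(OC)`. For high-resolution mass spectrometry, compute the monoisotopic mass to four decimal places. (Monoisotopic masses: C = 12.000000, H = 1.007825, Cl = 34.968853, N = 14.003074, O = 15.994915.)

Atom tally by fragment:
  (CH3)2NCH2 → C:3 H:8 N:1
  CH2 → C:1 H:2
  CH2 → C:1 H:2
  CH(OH) → C:1 H:2 O:1
  CH2 → C:1 H:2
  CH(NH2) → C:1 H:3 N:1
  CH(Cl) → C:1 H:1 Cl:1
  CH2OCH3 → C:2 H:5 O:1
Element totals:
  C: 11
  H: 25
  Cl: 1
  N: 2
  O: 2
Molecular formula: C11H25ClN2O2.
  M = 11(12.0) + 25(1.007825) + 34.968853 + 2(14.003074) + 2(15.994915)
    = 132.000000 + 25.195625 + 34.968853 + 28.006148 + 31.989830 = 252.160456

252.1605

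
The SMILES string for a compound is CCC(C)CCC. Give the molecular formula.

Atom tally by fragment:
  CH3 → C:1 H:3
  CH2 → C:1 H:2
  CH(CH3) → C:2 H:4
  CH2 → C:1 H:2
  CH2 → C:1 H:2
  CH3 → C:1 H:3
Element totals:
  C: 7
  H: 16

C7H16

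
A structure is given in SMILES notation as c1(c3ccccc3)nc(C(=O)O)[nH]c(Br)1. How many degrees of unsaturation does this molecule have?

8

Atom tally by fragment:
  imidazole ring core → C:3 H:4 N:2
  (− 3 ring H displaced by substituents)
  + C6H5 → C:6 H:5
  + COOH → C:1 H:1 O:2
  + Br → Br:1
Element totals:
  C: 10
  H: 7
  Br: 1
  N: 2
  O: 2
Molecular formula: C10H7BrN2O2.
DoU = (2C + 2 + N − H − X) / 2 = (2·10 + 2 + 2 − 7 − 1) / 2 = 8.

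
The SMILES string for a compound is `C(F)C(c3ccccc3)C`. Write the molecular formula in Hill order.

C9H11F

Atom tally by fragment:
  FCH2 → C:1 H:2 F:1
  CH(C6H5) → C:7 H:6
  CH3 → C:1 H:3
Element totals:
  C: 9
  H: 11
  F: 1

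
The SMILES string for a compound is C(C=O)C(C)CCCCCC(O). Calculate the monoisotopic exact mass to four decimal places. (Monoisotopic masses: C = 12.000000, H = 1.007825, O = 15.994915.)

Atom tally by fragment:
  OHCCH2 → C:2 H:3 O:1
  CH(CH3) → C:2 H:4
  CH2 → C:1 H:2
  CH2 → C:1 H:2
  CH2 → C:1 H:2
  CH2 → C:1 H:2
  CH2 → C:1 H:2
  CH2OH → C:1 H:3 O:1
Element totals:
  C: 10
  H: 20
  O: 2
Molecular formula: C10H20O2.
  M = 10(12.0) + 20(1.007825) + 2(15.994915)
    = 120.000000 + 20.156500 + 31.989830 = 172.146330

172.1463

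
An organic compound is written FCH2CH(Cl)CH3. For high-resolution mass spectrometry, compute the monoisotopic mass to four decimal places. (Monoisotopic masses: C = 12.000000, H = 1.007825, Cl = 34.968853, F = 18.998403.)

Element totals:
  C: 3
  H: 6
  Cl: 1
  F: 1
Molecular formula: C3H6ClF.
  M = 3(12.0) + 6(1.007825) + 34.968853 + 18.998403
    = 36.000000 + 6.046950 + 34.968853 + 18.998403 = 96.014206

96.0142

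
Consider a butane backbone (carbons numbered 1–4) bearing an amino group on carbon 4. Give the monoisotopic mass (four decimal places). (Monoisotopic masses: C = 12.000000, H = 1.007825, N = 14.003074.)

Atom tally by fragment:
  CH3 → C:1 H:3
  CH2 → C:1 H:2
  CH2 → C:1 H:2
  CH2NH2 → C:1 H:4 N:1
Element totals:
  C: 4
  H: 11
  N: 1
Molecular formula: C4H11N.
  M = 4(12.0) + 11(1.007825) + 14.003074
    = 48.000000 + 11.086075 + 14.003074 = 73.089149

73.0891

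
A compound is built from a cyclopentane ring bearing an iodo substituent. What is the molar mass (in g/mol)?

196.03 g/mol

Atom tally by fragment:
  cyclopentane ring core → C:5 H:10
  (− 1 ring H displaced by substituents)
  + I → I:1
Element totals:
  C: 5
  H: 9
  I: 1
Molecular formula: C5H9I.
  M = 5(12.011) + 9(1.008) + 126.904
    = 60.055 + 9.072 + 126.904 = 196.031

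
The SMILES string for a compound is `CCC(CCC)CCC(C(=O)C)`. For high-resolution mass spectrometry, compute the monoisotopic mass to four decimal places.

Atom tally by fragment:
  CH3 → C:1 H:3
  CH2 → C:1 H:2
  CH(CH2CH2CH3) → C:4 H:8
  CH2 → C:1 H:2
  CH2 → C:1 H:2
  CH2COCH3 → C:3 H:5 O:1
Element totals:
  C: 11
  H: 22
  O: 1
Molecular formula: C11H22O.
  M = 11(12.0) + 22(1.007825) + 15.994915
    = 132.000000 + 22.172150 + 15.994915 = 170.167065

170.1671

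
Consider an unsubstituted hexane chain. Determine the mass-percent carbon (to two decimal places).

83.62%

Atom tally by fragment:
  CH3 → C:1 H:3
  CH2 → C:1 H:2
  CH2 → C:1 H:2
  CH2 → C:1 H:2
  CH2 → C:1 H:2
  CH3 → C:1 H:3
Element totals:
  C: 6
  H: 14
Molecular formula: C6H14.
Molar mass = 86.178 g/mol.
Mass from C: 6 × 12.011 = 72.066 g/mol.
%C = 72.066 / 86.178 × 100 = 83.62%.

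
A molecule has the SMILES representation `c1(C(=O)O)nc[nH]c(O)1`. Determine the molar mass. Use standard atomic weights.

128.09 g/mol

Atom tally by fragment:
  imidazole ring core → C:3 H:4 N:2
  (− 2 ring H displaced by substituents)
  + COOH → C:1 H:1 O:2
  + OH → O:1 H:1
Element totals:
  C: 4
  H: 4
  N: 2
  O: 3
Molecular formula: C4H4N2O3.
  M = 4(12.011) + 4(1.008) + 2(14.007) + 3(15.999)
    = 48.044 + 4.032 + 28.014 + 47.997 = 128.087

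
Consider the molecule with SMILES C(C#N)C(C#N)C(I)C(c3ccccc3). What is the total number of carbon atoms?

12

Atom tally by fragment:
  NCCH2 → C:2 H:2 N:1
  CH(CN) → C:2 H:1 N:1
  CH(I) → C:1 H:1 I:1
  CH2C6H5 → C:7 H:7
Element totals:
  C: 12
  H: 11
  I: 1
  N: 2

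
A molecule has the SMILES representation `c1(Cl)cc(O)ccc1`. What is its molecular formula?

Atom tally by fragment:
  benzene ring core → C:6 H:6
  (− 2 ring H displaced by substituents)
  + Cl → Cl:1
  + OH → O:1 H:1
Element totals:
  C: 6
  H: 5
  Cl: 1
  O: 1

C6H5ClO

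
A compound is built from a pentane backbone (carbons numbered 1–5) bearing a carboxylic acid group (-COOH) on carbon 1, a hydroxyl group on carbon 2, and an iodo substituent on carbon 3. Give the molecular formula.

Atom tally by fragment:
  HOOCCH2 → C:2 H:3 O:2
  CH(OH) → C:1 H:2 O:1
  CH(I) → C:1 H:1 I:1
  CH2 → C:1 H:2
  CH3 → C:1 H:3
Element totals:
  C: 6
  H: 11
  I: 1
  O: 3

C6H11IO3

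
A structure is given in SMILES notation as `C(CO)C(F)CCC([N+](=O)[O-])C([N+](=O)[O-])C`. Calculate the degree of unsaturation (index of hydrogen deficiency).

2

Atom tally by fragment:
  HOCH2CH2 → C:2 H:5 O:1
  CH(F) → C:1 H:1 F:1
  CH2 → C:1 H:2
  CH2 → C:1 H:2
  CH(NO2) → C:1 H:1 N:1 O:2
  CH(NO2) → C:1 H:1 N:1 O:2
  CH3 → C:1 H:3
Element totals:
  C: 8
  H: 15
  F: 1
  N: 2
  O: 5
Molecular formula: C8H15FN2O5.
DoU = (2C + 2 + N − H − X) / 2 = (2·8 + 2 + 2 − 15 − 1) / 2 = 2.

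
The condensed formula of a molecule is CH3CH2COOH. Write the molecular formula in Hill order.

Element totals:
  C: 3
  H: 6
  O: 2

C3H6O2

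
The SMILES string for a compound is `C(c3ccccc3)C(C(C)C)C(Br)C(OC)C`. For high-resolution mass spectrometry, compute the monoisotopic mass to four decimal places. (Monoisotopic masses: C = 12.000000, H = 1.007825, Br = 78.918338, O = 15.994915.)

Atom tally by fragment:
  C6H5CH2 → C:7 H:7
  CH(CH(CH3)2) → C:4 H:8
  CH(Br) → C:1 H:1 Br:1
  CH(OCH3) → C:2 H:4 O:1
  CH3 → C:1 H:3
Element totals:
  C: 15
  H: 23
  Br: 1
  O: 1
Molecular formula: C15H23BrO.
  M = 15(12.0) + 23(1.007825) + 78.918338 + 15.994915
    = 180.000000 + 23.179975 + 78.918338 + 15.994915 = 298.093228

298.0932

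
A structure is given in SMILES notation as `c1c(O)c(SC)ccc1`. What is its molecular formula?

Atom tally by fragment:
  benzene ring core → C:6 H:6
  (− 2 ring H displaced by substituents)
  + OH → O:1 H:1
  + SCH3 → C:1 H:3 S:1
Element totals:
  C: 7
  H: 8
  O: 1
  S: 1

C7H8OS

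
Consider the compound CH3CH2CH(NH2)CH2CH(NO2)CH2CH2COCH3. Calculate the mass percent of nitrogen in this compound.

Element totals:
  C: 9
  H: 18
  N: 2
  O: 3
Molecular formula: C9H18N2O3.
Molar mass = 202.254 g/mol.
Mass from N: 2 × 14.007 = 28.014 g/mol.
%N = 28.014 / 202.254 × 100 = 13.85%.

13.85%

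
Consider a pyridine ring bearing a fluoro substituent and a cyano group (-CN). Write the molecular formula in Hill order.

Atom tally by fragment:
  pyridine ring core → C:5 H:5 N:1
  (− 2 ring H displaced by substituents)
  + F → F:1
  + CN → C:1 N:1
Element totals:
  C: 6
  H: 3
  F: 1
  N: 2

C6H3FN2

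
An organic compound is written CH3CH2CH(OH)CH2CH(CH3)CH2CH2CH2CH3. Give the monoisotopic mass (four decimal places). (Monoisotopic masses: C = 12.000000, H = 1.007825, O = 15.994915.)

Atom tally by fragment:
  CH3 → C:1 H:3
  CH2 → C:1 H:2
  CH(OH) → C:1 H:2 O:1
  CH2 → C:1 H:2
  CH(CH3) → C:2 H:4
  CH2 → C:1 H:2
  CH2 → C:1 H:2
  CH2 → C:1 H:2
  CH3 → C:1 H:3
Element totals:
  C: 10
  H: 22
  O: 1
Molecular formula: C10H22O.
  M = 10(12.0) + 22(1.007825) + 15.994915
    = 120.000000 + 22.172150 + 15.994915 = 158.167065

158.1671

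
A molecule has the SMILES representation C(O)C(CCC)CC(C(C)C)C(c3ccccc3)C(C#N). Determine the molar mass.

287.45 g/mol

Atom tally by fragment:
  HOCH2 → C:1 H:3 O:1
  CH(CH2CH2CH3) → C:4 H:8
  CH2 → C:1 H:2
  CH(CH(CH3)2) → C:4 H:8
  CH(C6H5) → C:7 H:6
  CH2CN → C:2 H:2 N:1
Element totals:
  C: 19
  H: 29
  N: 1
  O: 1
Molecular formula: C19H29NO.
  M = 19(12.011) + 29(1.008) + 14.007 + 15.999
    = 228.209 + 29.232 + 14.007 + 15.999 = 287.447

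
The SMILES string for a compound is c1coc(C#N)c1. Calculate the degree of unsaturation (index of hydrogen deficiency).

Atom tally by fragment:
  furan ring core → C:4 H:4 O:1
  (− 1 ring H displaced by substituents)
  + CN → C:1 N:1
Element totals:
  C: 5
  H: 3
  N: 1
  O: 1
Molecular formula: C5H3NO.
DoU = (2C + 2 + N − H − X) / 2 = (2·5 + 2 + 1 − 3 − 0) / 2 = 5.

5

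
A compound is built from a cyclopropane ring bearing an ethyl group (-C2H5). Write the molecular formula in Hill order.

C5H10

Atom tally by fragment:
  cyclopropane ring core → C:3 H:6
  (− 1 ring H displaced by substituents)
  + C2H5 → C:2 H:5
Element totals:
  C: 5
  H: 10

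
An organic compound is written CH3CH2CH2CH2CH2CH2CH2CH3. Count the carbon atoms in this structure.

8

Atom tally by fragment:
  CH3 → C:1 H:3
  CH2 → C:1 H:2
  CH2 → C:1 H:2
  CH2 → C:1 H:2
  CH2 → C:1 H:2
  CH2 → C:1 H:2
  CH2 → C:1 H:2
  CH3 → C:1 H:3
Element totals:
  C: 8
  H: 18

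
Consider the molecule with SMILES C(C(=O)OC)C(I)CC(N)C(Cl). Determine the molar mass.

305.54 g/mol

Atom tally by fragment:
  CH3OOCCH2 → C:3 H:5 O:2
  CH(I) → C:1 H:1 I:1
  CH2 → C:1 H:2
  CH(NH2) → C:1 H:3 N:1
  CH2Cl → C:1 H:2 Cl:1
Element totals:
  C: 7
  H: 13
  Cl: 1
  I: 1
  N: 1
  O: 2
Molecular formula: C7H13ClINO2.
  M = 7(12.011) + 13(1.008) + 35.45 + 126.904 + 14.007 + 2(15.999)
    = 84.077 + 13.104 + 35.450 + 126.904 + 14.007 + 31.998 = 305.540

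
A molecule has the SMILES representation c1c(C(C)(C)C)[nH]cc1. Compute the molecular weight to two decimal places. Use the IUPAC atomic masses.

Atom tally by fragment:
  pyrrole ring core → C:4 H:5 N:1
  (− 1 ring H displaced by substituents)
  + C(CH3)3 → C:4 H:9
Element totals:
  C: 8
  H: 13
  N: 1
Molecular formula: C8H13N.
  M = 8(12.011) + 13(1.008) + 14.007
    = 96.088 + 13.104 + 14.007 = 123.199

123.20 g/mol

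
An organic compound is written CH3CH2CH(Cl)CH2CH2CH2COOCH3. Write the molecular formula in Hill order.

C8H15ClO2

Atom tally by fragment:
  CH3 → C:1 H:3
  CH2 → C:1 H:2
  CH(Cl) → C:1 H:1 Cl:1
  CH2 → C:1 H:2
  CH2 → C:1 H:2
  CH2COOCH3 → C:3 H:5 O:2
Element totals:
  C: 8
  H: 15
  Cl: 1
  O: 2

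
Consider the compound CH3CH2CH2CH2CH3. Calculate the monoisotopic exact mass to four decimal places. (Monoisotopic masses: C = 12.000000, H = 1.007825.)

72.0939

Atom tally by fragment:
  CH3 → C:1 H:3
  CH2 → C:1 H:2
  CH2 → C:1 H:2
  CH2 → C:1 H:2
  CH3 → C:1 H:3
Element totals:
  C: 5
  H: 12
Molecular formula: C5H12.
  M = 5(12.0) + 12(1.007825)
    = 60.000000 + 12.093900 = 72.093900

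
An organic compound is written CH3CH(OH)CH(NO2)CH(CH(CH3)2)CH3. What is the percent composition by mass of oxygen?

Element totals:
  C: 8
  H: 17
  N: 1
  O: 3
Molecular formula: C8H17NO3.
Molar mass = 175.228 g/mol.
Mass from O: 3 × 15.999 = 47.997 g/mol.
%O = 47.997 / 175.228 × 100 = 27.39%.

27.39%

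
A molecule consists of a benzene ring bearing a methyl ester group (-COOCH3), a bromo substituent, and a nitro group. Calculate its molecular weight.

Atom tally by fragment:
  benzene ring core → C:6 H:6
  (− 3 ring H displaced by substituents)
  + COOCH3 → C:2 H:3 O:2
  + Br → Br:1
  + NO2 → N:1 O:2
Element totals:
  C: 8
  H: 6
  Br: 1
  N: 1
  O: 4
Molecular formula: C8H6BrNO4.
  M = 8(12.011) + 6(1.008) + 79.904 + 14.007 + 4(15.999)
    = 96.088 + 6.048 + 79.904 + 14.007 + 63.996 = 260.043

260.04 g/mol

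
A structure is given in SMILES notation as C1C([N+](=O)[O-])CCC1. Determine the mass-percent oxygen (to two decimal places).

Atom tally by fragment:
  cyclopentane ring core → C:5 H:10
  (− 1 ring H displaced by substituents)
  + NO2 → N:1 O:2
Element totals:
  C: 5
  H: 9
  N: 1
  O: 2
Molecular formula: C5H9NO2.
Molar mass = 115.132 g/mol.
Mass from O: 2 × 15.999 = 31.998 g/mol.
%O = 31.998 / 115.132 × 100 = 27.79%.

27.79%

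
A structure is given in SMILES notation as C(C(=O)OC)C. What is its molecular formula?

Atom tally by fragment:
  CH3OOCCH2 → C:3 H:5 O:2
  CH3 → C:1 H:3
Element totals:
  C: 4
  H: 8
  O: 2

C4H8O2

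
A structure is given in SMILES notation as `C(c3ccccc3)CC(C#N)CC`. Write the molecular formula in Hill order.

C12H15N

Atom tally by fragment:
  C6H5CH2 → C:7 H:7
  CH2 → C:1 H:2
  CH(CN) → C:2 H:1 N:1
  CH2 → C:1 H:2
  CH3 → C:1 H:3
Element totals:
  C: 12
  H: 15
  N: 1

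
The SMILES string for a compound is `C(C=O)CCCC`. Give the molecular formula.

Atom tally by fragment:
  OHCCH2 → C:2 H:3 O:1
  CH2 → C:1 H:2
  CH2 → C:1 H:2
  CH2 → C:1 H:2
  CH3 → C:1 H:3
Element totals:
  C: 6
  H: 12
  O: 1

C6H12O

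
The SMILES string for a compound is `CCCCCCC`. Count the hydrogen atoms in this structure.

Atom tally by fragment:
  CH3 → C:1 H:3
  CH2 → C:1 H:2
  CH2 → C:1 H:2
  CH2 → C:1 H:2
  CH2 → C:1 H:2
  CH2 → C:1 H:2
  CH3 → C:1 H:3
Element totals:
  C: 7
  H: 16

16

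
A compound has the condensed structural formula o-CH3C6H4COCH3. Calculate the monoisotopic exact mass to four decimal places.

134.0732

Element totals:
  C: 9
  H: 10
  O: 1
Molecular formula: C9H10O.
  M = 9(12.0) + 10(1.007825) + 15.994915
    = 108.000000 + 10.078250 + 15.994915 = 134.073165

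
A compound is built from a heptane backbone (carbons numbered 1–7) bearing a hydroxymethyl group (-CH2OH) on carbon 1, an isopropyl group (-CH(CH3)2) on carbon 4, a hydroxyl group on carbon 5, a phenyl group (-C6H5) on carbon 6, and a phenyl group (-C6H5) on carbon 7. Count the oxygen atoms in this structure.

Atom tally by fragment:
  HOCH2CH2 → C:2 H:5 O:1
  CH2 → C:1 H:2
  CH2 → C:1 H:2
  CH(CH(CH3)2) → C:4 H:8
  CH(OH) → C:1 H:2 O:1
  CH(C6H5) → C:7 H:6
  CH2C6H5 → C:7 H:7
Element totals:
  C: 23
  H: 32
  O: 2

2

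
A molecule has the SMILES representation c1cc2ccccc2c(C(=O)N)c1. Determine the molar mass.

Atom tally by fragment:
  naphthalene ring system core → C:10 H:8
  (− 1 ring H displaced by substituents)
  + CONH2 → C:1 H:2 O:1 N:1
Element totals:
  C: 11
  H: 9
  N: 1
  O: 1
Molecular formula: C11H9NO.
  M = 11(12.011) + 9(1.008) + 14.007 + 15.999
    = 132.121 + 9.072 + 14.007 + 15.999 = 171.199

171.20 g/mol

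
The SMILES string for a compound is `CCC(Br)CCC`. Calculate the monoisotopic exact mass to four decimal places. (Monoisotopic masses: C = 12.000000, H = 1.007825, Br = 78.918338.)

Atom tally by fragment:
  CH3 → C:1 H:3
  CH2 → C:1 H:2
  CH(Br) → C:1 H:1 Br:1
  CH2 → C:1 H:2
  CH2 → C:1 H:2
  CH3 → C:1 H:3
Element totals:
  C: 6
  H: 13
  Br: 1
Molecular formula: C6H13Br.
  M = 6(12.0) + 13(1.007825) + 78.918338
    = 72.000000 + 13.101725 + 78.918338 = 164.020063

164.0201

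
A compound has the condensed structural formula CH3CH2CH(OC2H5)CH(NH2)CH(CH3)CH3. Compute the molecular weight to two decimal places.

Element totals:
  C: 9
  H: 21
  N: 1
  O: 1
Molecular formula: C9H21NO.
  M = 9(12.011) + 21(1.008) + 14.007 + 15.999
    = 108.099 + 21.168 + 14.007 + 15.999 = 159.273

159.27 g/mol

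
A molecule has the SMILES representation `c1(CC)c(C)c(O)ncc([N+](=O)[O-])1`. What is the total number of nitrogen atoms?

Atom tally by fragment:
  pyridine ring core → C:5 H:5 N:1
  (− 4 ring H displaced by substituents)
  + C2H5 → C:2 H:5
  + CH3 → C:1 H:3
  + OH → O:1 H:1
  + NO2 → N:1 O:2
Element totals:
  C: 8
  H: 10
  N: 2
  O: 3

2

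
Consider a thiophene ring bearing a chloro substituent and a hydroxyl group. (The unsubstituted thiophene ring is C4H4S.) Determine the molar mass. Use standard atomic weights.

134.58 g/mol

Atom tally by fragment:
  thiophene ring core → C:4 H:4 S:1
  (− 2 ring H displaced by substituents)
  + Cl → Cl:1
  + OH → O:1 H:1
Element totals:
  C: 4
  H: 3
  Cl: 1
  O: 1
  S: 1
Molecular formula: C4H3ClOS.
  M = 4(12.011) + 3(1.008) + 35.45 + 15.999 + 32.06
    = 48.044 + 3.024 + 35.450 + 15.999 + 32.060 = 134.577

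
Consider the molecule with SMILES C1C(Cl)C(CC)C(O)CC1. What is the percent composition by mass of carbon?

59.07%

Atom tally by fragment:
  cyclohexane ring core → C:6 H:12
  (− 3 ring H displaced by substituents)
  + Cl → Cl:1
  + C2H5 → C:2 H:5
  + OH → O:1 H:1
Element totals:
  C: 8
  H: 15
  Cl: 1
  O: 1
Molecular formula: C8H15ClO.
Molar mass = 162.657 g/mol.
Mass from C: 8 × 12.011 = 96.088 g/mol.
%C = 96.088 / 162.657 × 100 = 59.07%.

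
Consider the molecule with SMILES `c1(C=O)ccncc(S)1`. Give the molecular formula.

Atom tally by fragment:
  pyridine ring core → C:5 H:5 N:1
  (− 2 ring H displaced by substituents)
  + CHO → C:1 H:1 O:1
  + SH → S:1 H:1
Element totals:
  C: 6
  H: 5
  N: 1
  O: 1
  S: 1

C6H5NOS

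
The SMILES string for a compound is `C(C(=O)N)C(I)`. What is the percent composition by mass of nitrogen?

7.04%

Atom tally by fragment:
  H2NOCCH2 → C:2 H:4 O:1 N:1
  CH2I → C:1 H:2 I:1
Element totals:
  C: 3
  H: 6
  I: 1
  N: 1
  O: 1
Molecular formula: C3H6INO.
Molar mass = 198.991 g/mol.
Mass from N: 1 × 14.007 = 14.007 g/mol.
%N = 14.007 / 198.991 × 100 = 7.04%.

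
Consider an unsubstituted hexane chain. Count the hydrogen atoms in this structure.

14

Atom tally by fragment:
  CH3 → C:1 H:3
  CH2 → C:1 H:2
  CH2 → C:1 H:2
  CH2 → C:1 H:2
  CH2 → C:1 H:2
  CH3 → C:1 H:3
Element totals:
  C: 6
  H: 14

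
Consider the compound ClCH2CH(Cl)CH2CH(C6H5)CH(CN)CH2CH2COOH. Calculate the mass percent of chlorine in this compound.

22.56%

Element totals:
  C: 15
  H: 17
  Cl: 2
  N: 1
  O: 2
Molecular formula: C15H17Cl2NO2.
Molar mass = 314.206 g/mol.
Mass from Cl: 2 × 35.45 = 70.900 g/mol.
%Cl = 70.900 / 314.206 × 100 = 22.56%.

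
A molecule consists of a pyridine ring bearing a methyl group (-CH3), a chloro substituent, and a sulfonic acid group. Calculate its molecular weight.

Atom tally by fragment:
  pyridine ring core → C:5 H:5 N:1
  (− 3 ring H displaced by substituents)
  + CH3 → C:1 H:3
  + Cl → Cl:1
  + SO3H → S:1 O:3 H:1
Element totals:
  C: 6
  H: 6
  Cl: 1
  N: 1
  O: 3
  S: 1
Molecular formula: C6H6ClNO3S.
  M = 6(12.011) + 6(1.008) + 35.45 + 14.007 + 3(15.999) + 32.06
    = 72.066 + 6.048 + 35.450 + 14.007 + 47.997 + 32.060 = 207.628

207.63 g/mol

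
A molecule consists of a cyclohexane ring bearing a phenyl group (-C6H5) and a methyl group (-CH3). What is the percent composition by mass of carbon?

Atom tally by fragment:
  cyclohexane ring core → C:6 H:12
  (− 2 ring H displaced by substituents)
  + C6H5 → C:6 H:5
  + CH3 → C:1 H:3
Element totals:
  C: 13
  H: 18
Molecular formula: C13H18.
Molar mass = 174.287 g/mol.
Mass from C: 13 × 12.011 = 156.143 g/mol.
%C = 156.143 / 174.287 × 100 = 89.59%.

89.59%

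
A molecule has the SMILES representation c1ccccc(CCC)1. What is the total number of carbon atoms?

9

Atom tally by fragment:
  benzene ring core → C:6 H:6
  (− 1 ring H displaced by substituents)
  + CH2CH2CH3 → C:3 H:7
Element totals:
  C: 9
  H: 12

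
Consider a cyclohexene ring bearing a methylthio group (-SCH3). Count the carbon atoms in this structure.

7

Atom tally by fragment:
  cyclohexene ring core → C:6 H:10
  (− 1 ring H displaced by substituents)
  + SCH3 → C:1 H:3 S:1
Element totals:
  C: 7
  H: 12
  S: 1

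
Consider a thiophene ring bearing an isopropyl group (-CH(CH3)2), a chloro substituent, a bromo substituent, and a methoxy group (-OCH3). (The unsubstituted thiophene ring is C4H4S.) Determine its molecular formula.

C8H10BrClOS

Atom tally by fragment:
  thiophene ring core → C:4 H:4 S:1
  (− 4 ring H displaced by substituents)
  + CH(CH3)2 → C:3 H:7
  + Cl → Cl:1
  + Br → Br:1
  + OCH3 → C:1 H:3 O:1
Element totals:
  C: 8
  H: 10
  Br: 1
  Cl: 1
  O: 1
  S: 1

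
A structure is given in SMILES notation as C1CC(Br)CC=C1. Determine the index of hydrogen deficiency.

Atom tally by fragment:
  cyclohexene ring core → C:6 H:10
  (− 1 ring H displaced by substituents)
  + Br → Br:1
Element totals:
  C: 6
  H: 9
  Br: 1
Molecular formula: C6H9Br.
DoU = (2C + 2 + N − H − X) / 2 = (2·6 + 2 + 0 − 9 − 1) / 2 = 2.

2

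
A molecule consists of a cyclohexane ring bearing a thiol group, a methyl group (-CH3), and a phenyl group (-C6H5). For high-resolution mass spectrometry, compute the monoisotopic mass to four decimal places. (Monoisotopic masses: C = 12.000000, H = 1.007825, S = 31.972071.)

206.1129

Atom tally by fragment:
  cyclohexane ring core → C:6 H:12
  (− 3 ring H displaced by substituents)
  + SH → S:1 H:1
  + CH3 → C:1 H:3
  + C6H5 → C:6 H:5
Element totals:
  C: 13
  H: 18
  S: 1
Molecular formula: C13H18S.
  M = 13(12.0) + 18(1.007825) + 31.972071
    = 156.000000 + 18.140850 + 31.972071 = 206.112921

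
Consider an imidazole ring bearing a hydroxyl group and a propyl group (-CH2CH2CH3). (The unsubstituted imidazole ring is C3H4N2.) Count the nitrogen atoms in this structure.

Atom tally by fragment:
  imidazole ring core → C:3 H:4 N:2
  (− 2 ring H displaced by substituents)
  + OH → O:1 H:1
  + CH2CH2CH3 → C:3 H:7
Element totals:
  C: 6
  H: 10
  N: 2
  O: 1

2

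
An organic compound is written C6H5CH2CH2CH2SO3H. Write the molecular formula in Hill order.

C9H12O3S

Atom tally by fragment:
  C6H5CH2 → C:7 H:7
  CH2 → C:1 H:2
  CH2SO3H → C:1 H:3 S:1 O:3
Element totals:
  C: 9
  H: 12
  O: 3
  S: 1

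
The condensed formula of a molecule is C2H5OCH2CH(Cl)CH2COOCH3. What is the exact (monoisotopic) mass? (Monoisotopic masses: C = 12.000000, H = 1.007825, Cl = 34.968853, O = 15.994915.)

180.0553

Element totals:
  C: 7
  H: 13
  Cl: 1
  O: 3
Molecular formula: C7H13ClO3.
  M = 7(12.0) + 13(1.007825) + 34.968853 + 3(15.994915)
    = 84.000000 + 13.101725 + 34.968853 + 47.984745 = 180.055323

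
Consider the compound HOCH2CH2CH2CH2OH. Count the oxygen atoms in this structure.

2

Atom tally by fragment:
  HOCH2CH2 → C:2 H:5 O:1
  CH2 → C:1 H:2
  CH2OH → C:1 H:3 O:1
Element totals:
  C: 4
  H: 10
  O: 2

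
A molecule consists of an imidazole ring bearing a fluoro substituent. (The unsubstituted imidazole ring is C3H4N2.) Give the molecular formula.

C3H3FN2

Atom tally by fragment:
  imidazole ring core → C:3 H:4 N:2
  (− 1 ring H displaced by substituents)
  + F → F:1
Element totals:
  C: 3
  H: 3
  F: 1
  N: 2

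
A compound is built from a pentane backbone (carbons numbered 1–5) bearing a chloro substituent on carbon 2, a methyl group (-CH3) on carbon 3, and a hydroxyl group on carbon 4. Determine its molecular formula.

Atom tally by fragment:
  CH3 → C:1 H:3
  CH(Cl) → C:1 H:1 Cl:1
  CH(CH3) → C:2 H:4
  CH(OH) → C:1 H:2 O:1
  CH3 → C:1 H:3
Element totals:
  C: 6
  H: 13
  Cl: 1
  O: 1

C6H13ClO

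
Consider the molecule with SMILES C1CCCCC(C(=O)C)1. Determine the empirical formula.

C8H14O

Atom tally by fragment:
  cyclohexane ring core → C:6 H:12
  (− 1 ring H displaced by substituents)
  + COCH3 → C:2 H:3 O:1
Element totals:
  C: 8
  H: 14
  O: 1
Molecular formula: C8H14O.
gcd of subscripts (8, 14, 1) = 1, so the empirical formula equals the molecular formula.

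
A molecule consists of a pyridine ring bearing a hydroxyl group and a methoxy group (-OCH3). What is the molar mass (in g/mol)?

Atom tally by fragment:
  pyridine ring core → C:5 H:5 N:1
  (− 2 ring H displaced by substituents)
  + OH → O:1 H:1
  + OCH3 → C:1 H:3 O:1
Element totals:
  C: 6
  H: 7
  N: 1
  O: 2
Molecular formula: C6H7NO2.
  M = 6(12.011) + 7(1.008) + 14.007 + 2(15.999)
    = 72.066 + 7.056 + 14.007 + 31.998 = 125.127

125.13 g/mol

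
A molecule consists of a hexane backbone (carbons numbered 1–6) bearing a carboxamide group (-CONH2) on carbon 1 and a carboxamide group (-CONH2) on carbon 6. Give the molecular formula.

C8H16N2O2

Atom tally by fragment:
  H2NOCCH2 → C:2 H:4 O:1 N:1
  CH2 → C:1 H:2
  CH2 → C:1 H:2
  CH2 → C:1 H:2
  CH2 → C:1 H:2
  CH2CONH2 → C:2 H:4 O:1 N:1
Element totals:
  C: 8
  H: 16
  N: 2
  O: 2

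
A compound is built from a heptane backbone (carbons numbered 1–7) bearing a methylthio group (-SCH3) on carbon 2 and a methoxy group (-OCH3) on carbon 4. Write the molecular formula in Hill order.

Atom tally by fragment:
  CH3 → C:1 H:3
  CH(SCH3) → C:2 H:4 S:1
  CH2 → C:1 H:2
  CH(OCH3) → C:2 H:4 O:1
  CH2 → C:1 H:2
  CH2 → C:1 H:2
  CH3 → C:1 H:3
Element totals:
  C: 9
  H: 20
  O: 1
  S: 1

C9H20OS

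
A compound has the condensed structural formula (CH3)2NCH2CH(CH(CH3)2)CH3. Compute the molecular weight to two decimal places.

129.25 g/mol

Atom tally by fragment:
  (CH3)2NCH2 → C:3 H:8 N:1
  CH(CH(CH3)2) → C:4 H:8
  CH3 → C:1 H:3
Element totals:
  C: 8
  H: 19
  N: 1
Molecular formula: C8H19N.
  M = 8(12.011) + 19(1.008) + 14.007
    = 96.088 + 19.152 + 14.007 = 129.247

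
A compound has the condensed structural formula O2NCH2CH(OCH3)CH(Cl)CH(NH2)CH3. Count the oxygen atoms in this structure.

Atom tally by fragment:
  O2NCH2 → C:1 H:2 N:1 O:2
  CH(OCH3) → C:2 H:4 O:1
  CH(Cl) → C:1 H:1 Cl:1
  CH(NH2) → C:1 H:3 N:1
  CH3 → C:1 H:3
Element totals:
  C: 6
  H: 13
  Cl: 1
  N: 2
  O: 3

3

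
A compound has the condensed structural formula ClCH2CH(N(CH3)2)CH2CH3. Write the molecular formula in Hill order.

C6H14ClN

Atom tally by fragment:
  ClCH2 → C:1 H:2 Cl:1
  CH(N(CH3)2) → C:3 H:7 N:1
  CH2 → C:1 H:2
  CH3 → C:1 H:3
Element totals:
  C: 6
  H: 14
  Cl: 1
  N: 1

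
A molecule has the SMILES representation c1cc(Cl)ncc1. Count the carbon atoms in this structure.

Atom tally by fragment:
  pyridine ring core → C:5 H:5 N:1
  (− 1 ring H displaced by substituents)
  + Cl → Cl:1
Element totals:
  C: 5
  H: 4
  Cl: 1
  N: 1

5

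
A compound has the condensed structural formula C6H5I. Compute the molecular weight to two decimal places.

204.01 g/mol

Atom tally by fragment:
  benzene ring core → C:6 H:6
  (− 1 ring H displaced by substituents)
  + I → I:1
Element totals:
  C: 6
  H: 5
  I: 1
Molecular formula: C6H5I.
  M = 6(12.011) + 5(1.008) + 126.904
    = 72.066 + 5.040 + 126.904 = 204.010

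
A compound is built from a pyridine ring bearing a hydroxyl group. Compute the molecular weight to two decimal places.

95.10 g/mol

Atom tally by fragment:
  pyridine ring core → C:5 H:5 N:1
  (− 1 ring H displaced by substituents)
  + OH → O:1 H:1
Element totals:
  C: 5
  H: 5
  N: 1
  O: 1
Molecular formula: C5H5NO.
  M = 5(12.011) + 5(1.008) + 14.007 + 15.999
    = 60.055 + 5.040 + 14.007 + 15.999 = 95.101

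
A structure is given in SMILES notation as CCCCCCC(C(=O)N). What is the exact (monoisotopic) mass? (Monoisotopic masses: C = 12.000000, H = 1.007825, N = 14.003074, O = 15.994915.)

Atom tally by fragment:
  CH3 → C:1 H:3
  CH2 → C:1 H:2
  CH2 → C:1 H:2
  CH2 → C:1 H:2
  CH2 → C:1 H:2
  CH2 → C:1 H:2
  CH2CONH2 → C:2 H:4 O:1 N:1
Element totals:
  C: 8
  H: 17
  N: 1
  O: 1
Molecular formula: C8H17NO.
  M = 8(12.0) + 17(1.007825) + 14.003074 + 15.994915
    = 96.000000 + 17.133025 + 14.003074 + 15.994915 = 143.131014

143.1310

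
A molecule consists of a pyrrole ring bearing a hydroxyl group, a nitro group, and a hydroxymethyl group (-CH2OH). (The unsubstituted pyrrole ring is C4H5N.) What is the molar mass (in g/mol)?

Atom tally by fragment:
  pyrrole ring core → C:4 H:5 N:1
  (− 3 ring H displaced by substituents)
  + OH → O:1 H:1
  + NO2 → N:1 O:2
  + CH2OH → C:1 H:3 O:1
Element totals:
  C: 5
  H: 6
  N: 2
  O: 4
Molecular formula: C5H6N2O4.
  M = 5(12.011) + 6(1.008) + 2(14.007) + 4(15.999)
    = 60.055 + 6.048 + 28.014 + 63.996 = 158.113

158.11 g/mol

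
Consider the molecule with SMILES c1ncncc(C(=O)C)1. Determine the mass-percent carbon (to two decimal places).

Atom tally by fragment:
  pyrimidine ring core → C:4 H:4 N:2
  (− 1 ring H displaced by substituents)
  + COCH3 → C:2 H:3 O:1
Element totals:
  C: 6
  H: 6
  N: 2
  O: 1
Molecular formula: C6H6N2O.
Molar mass = 122.127 g/mol.
Mass from C: 6 × 12.011 = 72.066 g/mol.
%C = 72.066 / 122.127 × 100 = 59.01%.

59.01%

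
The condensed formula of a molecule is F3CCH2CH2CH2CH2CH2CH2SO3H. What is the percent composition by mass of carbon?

35.89%

Element totals:
  C: 7
  H: 13
  F: 3
  O: 3
  S: 1
Molecular formula: C7H13F3O3S.
Molar mass = 234.232 g/mol.
Mass from C: 7 × 12.011 = 84.077 g/mol.
%C = 84.077 / 234.232 × 100 = 35.89%.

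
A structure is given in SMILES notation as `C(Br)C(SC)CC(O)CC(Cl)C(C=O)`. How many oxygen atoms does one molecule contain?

Atom tally by fragment:
  BrCH2 → C:1 H:2 Br:1
  CH(SCH3) → C:2 H:4 S:1
  CH2 → C:1 H:2
  CH(OH) → C:1 H:2 O:1
  CH2 → C:1 H:2
  CH(Cl) → C:1 H:1 Cl:1
  CH2CHO → C:2 H:3 O:1
Element totals:
  C: 9
  H: 16
  Br: 1
  Cl: 1
  O: 2
  S: 1

2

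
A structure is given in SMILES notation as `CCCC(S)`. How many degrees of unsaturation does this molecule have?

Atom tally by fragment:
  CH3 → C:1 H:3
  CH2 → C:1 H:2
  CH2 → C:1 H:2
  CH2SH → C:1 H:3 S:1
Element totals:
  C: 4
  H: 10
  S: 1
Molecular formula: C4H10S.
DoU = (2C + 2 + N − H − X) / 2 = (2·4 + 2 + 0 − 10 − 0) / 2 = 0.

0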